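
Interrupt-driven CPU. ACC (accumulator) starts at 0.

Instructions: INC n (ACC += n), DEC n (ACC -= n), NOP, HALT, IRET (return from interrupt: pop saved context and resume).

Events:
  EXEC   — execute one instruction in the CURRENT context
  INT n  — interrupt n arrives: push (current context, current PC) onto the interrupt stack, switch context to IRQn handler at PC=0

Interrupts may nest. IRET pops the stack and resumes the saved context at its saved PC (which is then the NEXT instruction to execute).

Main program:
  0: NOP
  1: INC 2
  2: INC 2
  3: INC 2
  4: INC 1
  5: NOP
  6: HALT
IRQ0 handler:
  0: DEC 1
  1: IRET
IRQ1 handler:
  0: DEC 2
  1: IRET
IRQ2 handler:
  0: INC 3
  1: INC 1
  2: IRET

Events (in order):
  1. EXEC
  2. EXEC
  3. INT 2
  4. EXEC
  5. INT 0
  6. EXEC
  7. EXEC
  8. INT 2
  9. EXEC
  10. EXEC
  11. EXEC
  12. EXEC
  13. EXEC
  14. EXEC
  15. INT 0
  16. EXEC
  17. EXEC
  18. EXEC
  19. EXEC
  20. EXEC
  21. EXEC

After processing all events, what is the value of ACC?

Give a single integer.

Event 1 (EXEC): [MAIN] PC=0: NOP
Event 2 (EXEC): [MAIN] PC=1: INC 2 -> ACC=2
Event 3 (INT 2): INT 2 arrives: push (MAIN, PC=2), enter IRQ2 at PC=0 (depth now 1)
Event 4 (EXEC): [IRQ2] PC=0: INC 3 -> ACC=5
Event 5 (INT 0): INT 0 arrives: push (IRQ2, PC=1), enter IRQ0 at PC=0 (depth now 2)
Event 6 (EXEC): [IRQ0] PC=0: DEC 1 -> ACC=4
Event 7 (EXEC): [IRQ0] PC=1: IRET -> resume IRQ2 at PC=1 (depth now 1)
Event 8 (INT 2): INT 2 arrives: push (IRQ2, PC=1), enter IRQ2 at PC=0 (depth now 2)
Event 9 (EXEC): [IRQ2] PC=0: INC 3 -> ACC=7
Event 10 (EXEC): [IRQ2] PC=1: INC 1 -> ACC=8
Event 11 (EXEC): [IRQ2] PC=2: IRET -> resume IRQ2 at PC=1 (depth now 1)
Event 12 (EXEC): [IRQ2] PC=1: INC 1 -> ACC=9
Event 13 (EXEC): [IRQ2] PC=2: IRET -> resume MAIN at PC=2 (depth now 0)
Event 14 (EXEC): [MAIN] PC=2: INC 2 -> ACC=11
Event 15 (INT 0): INT 0 arrives: push (MAIN, PC=3), enter IRQ0 at PC=0 (depth now 1)
Event 16 (EXEC): [IRQ0] PC=0: DEC 1 -> ACC=10
Event 17 (EXEC): [IRQ0] PC=1: IRET -> resume MAIN at PC=3 (depth now 0)
Event 18 (EXEC): [MAIN] PC=3: INC 2 -> ACC=12
Event 19 (EXEC): [MAIN] PC=4: INC 1 -> ACC=13
Event 20 (EXEC): [MAIN] PC=5: NOP
Event 21 (EXEC): [MAIN] PC=6: HALT

Answer: 13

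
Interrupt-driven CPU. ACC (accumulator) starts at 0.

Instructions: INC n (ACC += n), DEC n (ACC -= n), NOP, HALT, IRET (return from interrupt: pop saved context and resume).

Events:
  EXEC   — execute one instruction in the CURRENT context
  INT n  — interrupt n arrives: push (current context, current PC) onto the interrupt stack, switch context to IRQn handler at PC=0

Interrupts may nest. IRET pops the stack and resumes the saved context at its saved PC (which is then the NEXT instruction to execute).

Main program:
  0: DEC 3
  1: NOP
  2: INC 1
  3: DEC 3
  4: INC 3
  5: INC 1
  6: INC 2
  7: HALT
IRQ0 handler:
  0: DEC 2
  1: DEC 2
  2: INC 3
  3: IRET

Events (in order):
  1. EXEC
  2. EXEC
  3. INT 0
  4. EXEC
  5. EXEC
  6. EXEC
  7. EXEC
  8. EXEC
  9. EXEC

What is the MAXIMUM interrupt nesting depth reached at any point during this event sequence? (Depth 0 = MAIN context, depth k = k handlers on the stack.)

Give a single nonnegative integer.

Answer: 1

Derivation:
Event 1 (EXEC): [MAIN] PC=0: DEC 3 -> ACC=-3 [depth=0]
Event 2 (EXEC): [MAIN] PC=1: NOP [depth=0]
Event 3 (INT 0): INT 0 arrives: push (MAIN, PC=2), enter IRQ0 at PC=0 (depth now 1) [depth=1]
Event 4 (EXEC): [IRQ0] PC=0: DEC 2 -> ACC=-5 [depth=1]
Event 5 (EXEC): [IRQ0] PC=1: DEC 2 -> ACC=-7 [depth=1]
Event 6 (EXEC): [IRQ0] PC=2: INC 3 -> ACC=-4 [depth=1]
Event 7 (EXEC): [IRQ0] PC=3: IRET -> resume MAIN at PC=2 (depth now 0) [depth=0]
Event 8 (EXEC): [MAIN] PC=2: INC 1 -> ACC=-3 [depth=0]
Event 9 (EXEC): [MAIN] PC=3: DEC 3 -> ACC=-6 [depth=0]
Max depth observed: 1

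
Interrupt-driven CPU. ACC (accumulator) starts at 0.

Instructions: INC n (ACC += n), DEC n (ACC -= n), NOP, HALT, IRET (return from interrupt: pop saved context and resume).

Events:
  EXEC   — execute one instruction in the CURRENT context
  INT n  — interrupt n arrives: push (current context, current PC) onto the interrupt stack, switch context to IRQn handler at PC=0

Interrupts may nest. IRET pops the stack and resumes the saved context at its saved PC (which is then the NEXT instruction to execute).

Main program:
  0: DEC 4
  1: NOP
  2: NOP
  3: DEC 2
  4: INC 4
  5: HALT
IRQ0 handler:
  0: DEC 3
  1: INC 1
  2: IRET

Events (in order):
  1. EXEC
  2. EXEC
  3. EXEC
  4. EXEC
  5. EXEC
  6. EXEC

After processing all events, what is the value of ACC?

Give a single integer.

Event 1 (EXEC): [MAIN] PC=0: DEC 4 -> ACC=-4
Event 2 (EXEC): [MAIN] PC=1: NOP
Event 3 (EXEC): [MAIN] PC=2: NOP
Event 4 (EXEC): [MAIN] PC=3: DEC 2 -> ACC=-6
Event 5 (EXEC): [MAIN] PC=4: INC 4 -> ACC=-2
Event 6 (EXEC): [MAIN] PC=5: HALT

Answer: -2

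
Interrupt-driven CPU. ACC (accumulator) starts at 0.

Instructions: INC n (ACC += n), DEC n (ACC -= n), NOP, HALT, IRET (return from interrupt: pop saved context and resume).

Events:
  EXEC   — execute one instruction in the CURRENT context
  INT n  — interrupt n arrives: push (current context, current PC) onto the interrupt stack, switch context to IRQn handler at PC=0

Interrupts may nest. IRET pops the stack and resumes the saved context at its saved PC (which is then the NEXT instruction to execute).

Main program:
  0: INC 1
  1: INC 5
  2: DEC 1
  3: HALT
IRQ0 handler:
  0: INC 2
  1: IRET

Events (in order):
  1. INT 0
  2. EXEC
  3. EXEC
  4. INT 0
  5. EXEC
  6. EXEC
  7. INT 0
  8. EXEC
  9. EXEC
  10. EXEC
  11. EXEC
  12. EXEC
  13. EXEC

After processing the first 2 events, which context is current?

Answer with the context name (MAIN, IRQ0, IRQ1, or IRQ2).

Answer: IRQ0

Derivation:
Event 1 (INT 0): INT 0 arrives: push (MAIN, PC=0), enter IRQ0 at PC=0 (depth now 1)
Event 2 (EXEC): [IRQ0] PC=0: INC 2 -> ACC=2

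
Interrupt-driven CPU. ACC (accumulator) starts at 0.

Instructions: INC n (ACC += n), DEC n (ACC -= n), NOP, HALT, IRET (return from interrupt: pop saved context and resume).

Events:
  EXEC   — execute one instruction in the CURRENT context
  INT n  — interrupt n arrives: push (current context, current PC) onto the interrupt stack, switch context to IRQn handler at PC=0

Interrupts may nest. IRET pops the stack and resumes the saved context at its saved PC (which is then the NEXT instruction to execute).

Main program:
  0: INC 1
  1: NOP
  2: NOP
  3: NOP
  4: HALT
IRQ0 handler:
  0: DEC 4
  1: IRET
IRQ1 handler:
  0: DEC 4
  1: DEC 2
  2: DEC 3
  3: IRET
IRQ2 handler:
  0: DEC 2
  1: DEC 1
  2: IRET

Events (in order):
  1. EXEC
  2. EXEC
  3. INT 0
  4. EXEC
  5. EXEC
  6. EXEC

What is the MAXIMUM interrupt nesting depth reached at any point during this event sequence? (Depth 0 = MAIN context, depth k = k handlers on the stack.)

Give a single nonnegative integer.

Event 1 (EXEC): [MAIN] PC=0: INC 1 -> ACC=1 [depth=0]
Event 2 (EXEC): [MAIN] PC=1: NOP [depth=0]
Event 3 (INT 0): INT 0 arrives: push (MAIN, PC=2), enter IRQ0 at PC=0 (depth now 1) [depth=1]
Event 4 (EXEC): [IRQ0] PC=0: DEC 4 -> ACC=-3 [depth=1]
Event 5 (EXEC): [IRQ0] PC=1: IRET -> resume MAIN at PC=2 (depth now 0) [depth=0]
Event 6 (EXEC): [MAIN] PC=2: NOP [depth=0]
Max depth observed: 1

Answer: 1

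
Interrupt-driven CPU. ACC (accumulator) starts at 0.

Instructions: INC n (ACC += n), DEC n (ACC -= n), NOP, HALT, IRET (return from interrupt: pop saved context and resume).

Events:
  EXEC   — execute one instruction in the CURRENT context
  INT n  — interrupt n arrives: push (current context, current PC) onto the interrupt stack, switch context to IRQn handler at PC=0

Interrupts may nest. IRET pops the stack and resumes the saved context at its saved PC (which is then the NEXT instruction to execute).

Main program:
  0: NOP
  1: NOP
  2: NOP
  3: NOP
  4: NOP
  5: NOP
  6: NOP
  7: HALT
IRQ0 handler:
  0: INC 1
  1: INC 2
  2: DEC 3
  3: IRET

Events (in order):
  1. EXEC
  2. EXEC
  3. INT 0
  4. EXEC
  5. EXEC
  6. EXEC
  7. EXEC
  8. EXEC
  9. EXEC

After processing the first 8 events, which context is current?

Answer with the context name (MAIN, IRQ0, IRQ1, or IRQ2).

Answer: MAIN

Derivation:
Event 1 (EXEC): [MAIN] PC=0: NOP
Event 2 (EXEC): [MAIN] PC=1: NOP
Event 3 (INT 0): INT 0 arrives: push (MAIN, PC=2), enter IRQ0 at PC=0 (depth now 1)
Event 4 (EXEC): [IRQ0] PC=0: INC 1 -> ACC=1
Event 5 (EXEC): [IRQ0] PC=1: INC 2 -> ACC=3
Event 6 (EXEC): [IRQ0] PC=2: DEC 3 -> ACC=0
Event 7 (EXEC): [IRQ0] PC=3: IRET -> resume MAIN at PC=2 (depth now 0)
Event 8 (EXEC): [MAIN] PC=2: NOP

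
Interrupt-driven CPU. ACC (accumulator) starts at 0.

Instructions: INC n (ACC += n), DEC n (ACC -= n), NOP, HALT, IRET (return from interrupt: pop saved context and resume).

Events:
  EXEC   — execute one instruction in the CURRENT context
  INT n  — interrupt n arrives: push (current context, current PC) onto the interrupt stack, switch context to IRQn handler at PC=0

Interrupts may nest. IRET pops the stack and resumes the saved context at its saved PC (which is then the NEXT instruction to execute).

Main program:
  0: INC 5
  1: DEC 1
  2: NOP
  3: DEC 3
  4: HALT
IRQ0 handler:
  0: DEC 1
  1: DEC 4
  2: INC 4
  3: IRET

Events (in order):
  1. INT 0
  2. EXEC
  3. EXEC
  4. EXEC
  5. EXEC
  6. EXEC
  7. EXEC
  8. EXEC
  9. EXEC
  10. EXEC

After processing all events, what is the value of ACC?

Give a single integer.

Answer: 0

Derivation:
Event 1 (INT 0): INT 0 arrives: push (MAIN, PC=0), enter IRQ0 at PC=0 (depth now 1)
Event 2 (EXEC): [IRQ0] PC=0: DEC 1 -> ACC=-1
Event 3 (EXEC): [IRQ0] PC=1: DEC 4 -> ACC=-5
Event 4 (EXEC): [IRQ0] PC=2: INC 4 -> ACC=-1
Event 5 (EXEC): [IRQ0] PC=3: IRET -> resume MAIN at PC=0 (depth now 0)
Event 6 (EXEC): [MAIN] PC=0: INC 5 -> ACC=4
Event 7 (EXEC): [MAIN] PC=1: DEC 1 -> ACC=3
Event 8 (EXEC): [MAIN] PC=2: NOP
Event 9 (EXEC): [MAIN] PC=3: DEC 3 -> ACC=0
Event 10 (EXEC): [MAIN] PC=4: HALT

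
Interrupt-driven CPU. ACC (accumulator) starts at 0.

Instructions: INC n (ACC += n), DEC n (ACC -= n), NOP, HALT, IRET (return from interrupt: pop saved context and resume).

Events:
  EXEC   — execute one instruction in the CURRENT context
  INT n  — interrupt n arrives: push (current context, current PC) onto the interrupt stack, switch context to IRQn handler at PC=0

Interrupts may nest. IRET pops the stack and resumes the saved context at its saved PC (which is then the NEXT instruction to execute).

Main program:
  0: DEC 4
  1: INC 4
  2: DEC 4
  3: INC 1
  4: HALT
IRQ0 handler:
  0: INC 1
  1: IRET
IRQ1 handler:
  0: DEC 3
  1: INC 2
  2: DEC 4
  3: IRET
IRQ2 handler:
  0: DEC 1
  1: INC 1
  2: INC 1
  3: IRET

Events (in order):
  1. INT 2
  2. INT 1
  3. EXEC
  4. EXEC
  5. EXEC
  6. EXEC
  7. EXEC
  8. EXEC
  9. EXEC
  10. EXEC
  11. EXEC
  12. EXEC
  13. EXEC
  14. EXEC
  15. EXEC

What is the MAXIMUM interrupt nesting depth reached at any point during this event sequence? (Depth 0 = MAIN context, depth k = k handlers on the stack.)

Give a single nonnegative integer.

Answer: 2

Derivation:
Event 1 (INT 2): INT 2 arrives: push (MAIN, PC=0), enter IRQ2 at PC=0 (depth now 1) [depth=1]
Event 2 (INT 1): INT 1 arrives: push (IRQ2, PC=0), enter IRQ1 at PC=0 (depth now 2) [depth=2]
Event 3 (EXEC): [IRQ1] PC=0: DEC 3 -> ACC=-3 [depth=2]
Event 4 (EXEC): [IRQ1] PC=1: INC 2 -> ACC=-1 [depth=2]
Event 5 (EXEC): [IRQ1] PC=2: DEC 4 -> ACC=-5 [depth=2]
Event 6 (EXEC): [IRQ1] PC=3: IRET -> resume IRQ2 at PC=0 (depth now 1) [depth=1]
Event 7 (EXEC): [IRQ2] PC=0: DEC 1 -> ACC=-6 [depth=1]
Event 8 (EXEC): [IRQ2] PC=1: INC 1 -> ACC=-5 [depth=1]
Event 9 (EXEC): [IRQ2] PC=2: INC 1 -> ACC=-4 [depth=1]
Event 10 (EXEC): [IRQ2] PC=3: IRET -> resume MAIN at PC=0 (depth now 0) [depth=0]
Event 11 (EXEC): [MAIN] PC=0: DEC 4 -> ACC=-8 [depth=0]
Event 12 (EXEC): [MAIN] PC=1: INC 4 -> ACC=-4 [depth=0]
Event 13 (EXEC): [MAIN] PC=2: DEC 4 -> ACC=-8 [depth=0]
Event 14 (EXEC): [MAIN] PC=3: INC 1 -> ACC=-7 [depth=0]
Event 15 (EXEC): [MAIN] PC=4: HALT [depth=0]
Max depth observed: 2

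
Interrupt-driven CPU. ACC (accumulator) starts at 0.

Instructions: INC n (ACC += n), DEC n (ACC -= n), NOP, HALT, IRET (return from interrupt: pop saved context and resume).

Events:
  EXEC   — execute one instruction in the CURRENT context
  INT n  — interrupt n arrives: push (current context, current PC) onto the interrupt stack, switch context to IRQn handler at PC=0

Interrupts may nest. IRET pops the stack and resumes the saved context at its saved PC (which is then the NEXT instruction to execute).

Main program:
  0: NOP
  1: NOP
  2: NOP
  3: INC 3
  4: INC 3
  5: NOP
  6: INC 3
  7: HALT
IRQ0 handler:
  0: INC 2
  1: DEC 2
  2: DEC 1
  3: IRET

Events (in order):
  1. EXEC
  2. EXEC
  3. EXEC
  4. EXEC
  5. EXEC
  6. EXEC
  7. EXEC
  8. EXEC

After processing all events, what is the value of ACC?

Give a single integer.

Answer: 9

Derivation:
Event 1 (EXEC): [MAIN] PC=0: NOP
Event 2 (EXEC): [MAIN] PC=1: NOP
Event 3 (EXEC): [MAIN] PC=2: NOP
Event 4 (EXEC): [MAIN] PC=3: INC 3 -> ACC=3
Event 5 (EXEC): [MAIN] PC=4: INC 3 -> ACC=6
Event 6 (EXEC): [MAIN] PC=5: NOP
Event 7 (EXEC): [MAIN] PC=6: INC 3 -> ACC=9
Event 8 (EXEC): [MAIN] PC=7: HALT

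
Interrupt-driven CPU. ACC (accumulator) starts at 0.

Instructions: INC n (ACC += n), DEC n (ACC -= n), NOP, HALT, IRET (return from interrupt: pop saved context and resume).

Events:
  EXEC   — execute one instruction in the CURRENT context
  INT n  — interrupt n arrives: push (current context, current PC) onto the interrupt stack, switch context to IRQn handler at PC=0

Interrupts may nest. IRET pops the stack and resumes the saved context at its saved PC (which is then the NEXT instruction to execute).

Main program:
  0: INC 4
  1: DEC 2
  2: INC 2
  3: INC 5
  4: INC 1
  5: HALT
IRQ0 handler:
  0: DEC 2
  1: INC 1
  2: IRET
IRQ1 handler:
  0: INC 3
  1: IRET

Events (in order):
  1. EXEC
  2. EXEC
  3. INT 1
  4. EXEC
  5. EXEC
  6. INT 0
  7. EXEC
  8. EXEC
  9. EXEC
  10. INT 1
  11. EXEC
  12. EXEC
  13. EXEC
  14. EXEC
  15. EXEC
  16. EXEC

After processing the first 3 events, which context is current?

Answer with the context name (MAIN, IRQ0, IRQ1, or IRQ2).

Event 1 (EXEC): [MAIN] PC=0: INC 4 -> ACC=4
Event 2 (EXEC): [MAIN] PC=1: DEC 2 -> ACC=2
Event 3 (INT 1): INT 1 arrives: push (MAIN, PC=2), enter IRQ1 at PC=0 (depth now 1)

Answer: IRQ1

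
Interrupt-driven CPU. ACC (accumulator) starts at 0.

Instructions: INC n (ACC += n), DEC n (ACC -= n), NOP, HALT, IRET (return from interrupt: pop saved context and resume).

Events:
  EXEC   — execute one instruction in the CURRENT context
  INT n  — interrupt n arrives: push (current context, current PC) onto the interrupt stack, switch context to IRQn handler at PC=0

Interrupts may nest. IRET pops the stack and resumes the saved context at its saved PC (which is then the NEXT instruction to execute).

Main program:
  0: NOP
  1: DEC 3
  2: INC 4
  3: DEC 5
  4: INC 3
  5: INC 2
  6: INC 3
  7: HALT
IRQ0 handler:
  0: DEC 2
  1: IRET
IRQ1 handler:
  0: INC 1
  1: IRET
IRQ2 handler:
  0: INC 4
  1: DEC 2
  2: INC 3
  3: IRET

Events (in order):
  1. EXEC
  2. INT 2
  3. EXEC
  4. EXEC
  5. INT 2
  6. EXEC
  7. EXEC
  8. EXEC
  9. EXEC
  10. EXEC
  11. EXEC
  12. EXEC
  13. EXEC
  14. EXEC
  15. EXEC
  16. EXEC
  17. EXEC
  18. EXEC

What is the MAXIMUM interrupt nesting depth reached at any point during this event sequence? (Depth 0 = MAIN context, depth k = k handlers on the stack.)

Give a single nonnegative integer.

Answer: 2

Derivation:
Event 1 (EXEC): [MAIN] PC=0: NOP [depth=0]
Event 2 (INT 2): INT 2 arrives: push (MAIN, PC=1), enter IRQ2 at PC=0 (depth now 1) [depth=1]
Event 3 (EXEC): [IRQ2] PC=0: INC 4 -> ACC=4 [depth=1]
Event 4 (EXEC): [IRQ2] PC=1: DEC 2 -> ACC=2 [depth=1]
Event 5 (INT 2): INT 2 arrives: push (IRQ2, PC=2), enter IRQ2 at PC=0 (depth now 2) [depth=2]
Event 6 (EXEC): [IRQ2] PC=0: INC 4 -> ACC=6 [depth=2]
Event 7 (EXEC): [IRQ2] PC=1: DEC 2 -> ACC=4 [depth=2]
Event 8 (EXEC): [IRQ2] PC=2: INC 3 -> ACC=7 [depth=2]
Event 9 (EXEC): [IRQ2] PC=3: IRET -> resume IRQ2 at PC=2 (depth now 1) [depth=1]
Event 10 (EXEC): [IRQ2] PC=2: INC 3 -> ACC=10 [depth=1]
Event 11 (EXEC): [IRQ2] PC=3: IRET -> resume MAIN at PC=1 (depth now 0) [depth=0]
Event 12 (EXEC): [MAIN] PC=1: DEC 3 -> ACC=7 [depth=0]
Event 13 (EXEC): [MAIN] PC=2: INC 4 -> ACC=11 [depth=0]
Event 14 (EXEC): [MAIN] PC=3: DEC 5 -> ACC=6 [depth=0]
Event 15 (EXEC): [MAIN] PC=4: INC 3 -> ACC=9 [depth=0]
Event 16 (EXEC): [MAIN] PC=5: INC 2 -> ACC=11 [depth=0]
Event 17 (EXEC): [MAIN] PC=6: INC 3 -> ACC=14 [depth=0]
Event 18 (EXEC): [MAIN] PC=7: HALT [depth=0]
Max depth observed: 2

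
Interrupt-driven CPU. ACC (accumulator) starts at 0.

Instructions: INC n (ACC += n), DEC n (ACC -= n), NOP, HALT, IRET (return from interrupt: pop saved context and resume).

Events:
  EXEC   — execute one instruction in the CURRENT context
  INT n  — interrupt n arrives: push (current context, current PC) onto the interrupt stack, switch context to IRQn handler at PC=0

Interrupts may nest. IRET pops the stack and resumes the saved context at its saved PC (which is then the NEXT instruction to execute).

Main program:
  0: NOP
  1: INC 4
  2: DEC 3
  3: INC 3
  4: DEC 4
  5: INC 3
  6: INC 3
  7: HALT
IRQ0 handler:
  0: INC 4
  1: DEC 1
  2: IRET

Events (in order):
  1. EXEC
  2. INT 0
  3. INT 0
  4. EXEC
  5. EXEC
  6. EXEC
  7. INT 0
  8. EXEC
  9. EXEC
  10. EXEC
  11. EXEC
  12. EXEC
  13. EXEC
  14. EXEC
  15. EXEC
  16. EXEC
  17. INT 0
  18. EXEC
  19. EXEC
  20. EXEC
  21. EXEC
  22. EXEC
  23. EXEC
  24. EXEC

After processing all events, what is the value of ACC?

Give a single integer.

Event 1 (EXEC): [MAIN] PC=0: NOP
Event 2 (INT 0): INT 0 arrives: push (MAIN, PC=1), enter IRQ0 at PC=0 (depth now 1)
Event 3 (INT 0): INT 0 arrives: push (IRQ0, PC=0), enter IRQ0 at PC=0 (depth now 2)
Event 4 (EXEC): [IRQ0] PC=0: INC 4 -> ACC=4
Event 5 (EXEC): [IRQ0] PC=1: DEC 1 -> ACC=3
Event 6 (EXEC): [IRQ0] PC=2: IRET -> resume IRQ0 at PC=0 (depth now 1)
Event 7 (INT 0): INT 0 arrives: push (IRQ0, PC=0), enter IRQ0 at PC=0 (depth now 2)
Event 8 (EXEC): [IRQ0] PC=0: INC 4 -> ACC=7
Event 9 (EXEC): [IRQ0] PC=1: DEC 1 -> ACC=6
Event 10 (EXEC): [IRQ0] PC=2: IRET -> resume IRQ0 at PC=0 (depth now 1)
Event 11 (EXEC): [IRQ0] PC=0: INC 4 -> ACC=10
Event 12 (EXEC): [IRQ0] PC=1: DEC 1 -> ACC=9
Event 13 (EXEC): [IRQ0] PC=2: IRET -> resume MAIN at PC=1 (depth now 0)
Event 14 (EXEC): [MAIN] PC=1: INC 4 -> ACC=13
Event 15 (EXEC): [MAIN] PC=2: DEC 3 -> ACC=10
Event 16 (EXEC): [MAIN] PC=3: INC 3 -> ACC=13
Event 17 (INT 0): INT 0 arrives: push (MAIN, PC=4), enter IRQ0 at PC=0 (depth now 1)
Event 18 (EXEC): [IRQ0] PC=0: INC 4 -> ACC=17
Event 19 (EXEC): [IRQ0] PC=1: DEC 1 -> ACC=16
Event 20 (EXEC): [IRQ0] PC=2: IRET -> resume MAIN at PC=4 (depth now 0)
Event 21 (EXEC): [MAIN] PC=4: DEC 4 -> ACC=12
Event 22 (EXEC): [MAIN] PC=5: INC 3 -> ACC=15
Event 23 (EXEC): [MAIN] PC=6: INC 3 -> ACC=18
Event 24 (EXEC): [MAIN] PC=7: HALT

Answer: 18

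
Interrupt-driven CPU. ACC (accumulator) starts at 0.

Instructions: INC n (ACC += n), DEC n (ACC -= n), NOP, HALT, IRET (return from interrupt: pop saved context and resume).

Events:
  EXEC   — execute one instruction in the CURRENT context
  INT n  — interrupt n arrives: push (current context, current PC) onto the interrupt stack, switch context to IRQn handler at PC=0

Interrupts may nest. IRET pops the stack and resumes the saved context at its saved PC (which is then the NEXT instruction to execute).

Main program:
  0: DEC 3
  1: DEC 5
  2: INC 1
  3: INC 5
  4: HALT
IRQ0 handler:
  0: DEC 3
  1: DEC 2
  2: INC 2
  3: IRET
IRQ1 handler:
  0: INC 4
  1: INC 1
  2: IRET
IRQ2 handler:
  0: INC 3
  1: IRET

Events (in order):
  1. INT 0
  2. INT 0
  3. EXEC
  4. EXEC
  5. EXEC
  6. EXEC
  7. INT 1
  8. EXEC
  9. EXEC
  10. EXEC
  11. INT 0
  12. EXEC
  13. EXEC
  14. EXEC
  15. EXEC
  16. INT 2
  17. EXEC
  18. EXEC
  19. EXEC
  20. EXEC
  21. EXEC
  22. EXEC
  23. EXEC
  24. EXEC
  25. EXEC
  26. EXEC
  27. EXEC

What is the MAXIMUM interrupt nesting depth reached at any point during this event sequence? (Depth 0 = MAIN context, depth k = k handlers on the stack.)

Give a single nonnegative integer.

Event 1 (INT 0): INT 0 arrives: push (MAIN, PC=0), enter IRQ0 at PC=0 (depth now 1) [depth=1]
Event 2 (INT 0): INT 0 arrives: push (IRQ0, PC=0), enter IRQ0 at PC=0 (depth now 2) [depth=2]
Event 3 (EXEC): [IRQ0] PC=0: DEC 3 -> ACC=-3 [depth=2]
Event 4 (EXEC): [IRQ0] PC=1: DEC 2 -> ACC=-5 [depth=2]
Event 5 (EXEC): [IRQ0] PC=2: INC 2 -> ACC=-3 [depth=2]
Event 6 (EXEC): [IRQ0] PC=3: IRET -> resume IRQ0 at PC=0 (depth now 1) [depth=1]
Event 7 (INT 1): INT 1 arrives: push (IRQ0, PC=0), enter IRQ1 at PC=0 (depth now 2) [depth=2]
Event 8 (EXEC): [IRQ1] PC=0: INC 4 -> ACC=1 [depth=2]
Event 9 (EXEC): [IRQ1] PC=1: INC 1 -> ACC=2 [depth=2]
Event 10 (EXEC): [IRQ1] PC=2: IRET -> resume IRQ0 at PC=0 (depth now 1) [depth=1]
Event 11 (INT 0): INT 0 arrives: push (IRQ0, PC=0), enter IRQ0 at PC=0 (depth now 2) [depth=2]
Event 12 (EXEC): [IRQ0] PC=0: DEC 3 -> ACC=-1 [depth=2]
Event 13 (EXEC): [IRQ0] PC=1: DEC 2 -> ACC=-3 [depth=2]
Event 14 (EXEC): [IRQ0] PC=2: INC 2 -> ACC=-1 [depth=2]
Event 15 (EXEC): [IRQ0] PC=3: IRET -> resume IRQ0 at PC=0 (depth now 1) [depth=1]
Event 16 (INT 2): INT 2 arrives: push (IRQ0, PC=0), enter IRQ2 at PC=0 (depth now 2) [depth=2]
Event 17 (EXEC): [IRQ2] PC=0: INC 3 -> ACC=2 [depth=2]
Event 18 (EXEC): [IRQ2] PC=1: IRET -> resume IRQ0 at PC=0 (depth now 1) [depth=1]
Event 19 (EXEC): [IRQ0] PC=0: DEC 3 -> ACC=-1 [depth=1]
Event 20 (EXEC): [IRQ0] PC=1: DEC 2 -> ACC=-3 [depth=1]
Event 21 (EXEC): [IRQ0] PC=2: INC 2 -> ACC=-1 [depth=1]
Event 22 (EXEC): [IRQ0] PC=3: IRET -> resume MAIN at PC=0 (depth now 0) [depth=0]
Event 23 (EXEC): [MAIN] PC=0: DEC 3 -> ACC=-4 [depth=0]
Event 24 (EXEC): [MAIN] PC=1: DEC 5 -> ACC=-9 [depth=0]
Event 25 (EXEC): [MAIN] PC=2: INC 1 -> ACC=-8 [depth=0]
Event 26 (EXEC): [MAIN] PC=3: INC 5 -> ACC=-3 [depth=0]
Event 27 (EXEC): [MAIN] PC=4: HALT [depth=0]
Max depth observed: 2

Answer: 2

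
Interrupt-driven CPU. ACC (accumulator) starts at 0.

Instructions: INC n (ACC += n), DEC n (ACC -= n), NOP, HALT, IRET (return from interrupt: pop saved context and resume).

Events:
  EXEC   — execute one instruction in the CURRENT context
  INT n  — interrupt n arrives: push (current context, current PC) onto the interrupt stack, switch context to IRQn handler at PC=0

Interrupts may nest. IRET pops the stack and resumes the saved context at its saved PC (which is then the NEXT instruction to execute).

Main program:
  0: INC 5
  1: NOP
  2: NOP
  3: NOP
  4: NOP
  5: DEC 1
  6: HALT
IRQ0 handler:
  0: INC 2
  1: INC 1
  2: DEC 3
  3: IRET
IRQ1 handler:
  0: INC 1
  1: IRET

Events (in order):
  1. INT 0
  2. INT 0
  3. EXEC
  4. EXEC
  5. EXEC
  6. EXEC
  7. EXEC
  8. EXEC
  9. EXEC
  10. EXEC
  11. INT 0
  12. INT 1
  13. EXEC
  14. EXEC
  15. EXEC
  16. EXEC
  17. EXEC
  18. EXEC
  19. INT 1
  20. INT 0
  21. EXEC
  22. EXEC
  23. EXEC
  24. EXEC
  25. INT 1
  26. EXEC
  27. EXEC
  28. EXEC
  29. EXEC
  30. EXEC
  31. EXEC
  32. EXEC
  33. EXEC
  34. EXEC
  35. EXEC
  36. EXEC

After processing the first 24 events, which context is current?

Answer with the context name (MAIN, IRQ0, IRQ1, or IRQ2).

Answer: IRQ1

Derivation:
Event 1 (INT 0): INT 0 arrives: push (MAIN, PC=0), enter IRQ0 at PC=0 (depth now 1)
Event 2 (INT 0): INT 0 arrives: push (IRQ0, PC=0), enter IRQ0 at PC=0 (depth now 2)
Event 3 (EXEC): [IRQ0] PC=0: INC 2 -> ACC=2
Event 4 (EXEC): [IRQ0] PC=1: INC 1 -> ACC=3
Event 5 (EXEC): [IRQ0] PC=2: DEC 3 -> ACC=0
Event 6 (EXEC): [IRQ0] PC=3: IRET -> resume IRQ0 at PC=0 (depth now 1)
Event 7 (EXEC): [IRQ0] PC=0: INC 2 -> ACC=2
Event 8 (EXEC): [IRQ0] PC=1: INC 1 -> ACC=3
Event 9 (EXEC): [IRQ0] PC=2: DEC 3 -> ACC=0
Event 10 (EXEC): [IRQ0] PC=3: IRET -> resume MAIN at PC=0 (depth now 0)
Event 11 (INT 0): INT 0 arrives: push (MAIN, PC=0), enter IRQ0 at PC=0 (depth now 1)
Event 12 (INT 1): INT 1 arrives: push (IRQ0, PC=0), enter IRQ1 at PC=0 (depth now 2)
Event 13 (EXEC): [IRQ1] PC=0: INC 1 -> ACC=1
Event 14 (EXEC): [IRQ1] PC=1: IRET -> resume IRQ0 at PC=0 (depth now 1)
Event 15 (EXEC): [IRQ0] PC=0: INC 2 -> ACC=3
Event 16 (EXEC): [IRQ0] PC=1: INC 1 -> ACC=4
Event 17 (EXEC): [IRQ0] PC=2: DEC 3 -> ACC=1
Event 18 (EXEC): [IRQ0] PC=3: IRET -> resume MAIN at PC=0 (depth now 0)
Event 19 (INT 1): INT 1 arrives: push (MAIN, PC=0), enter IRQ1 at PC=0 (depth now 1)
Event 20 (INT 0): INT 0 arrives: push (IRQ1, PC=0), enter IRQ0 at PC=0 (depth now 2)
Event 21 (EXEC): [IRQ0] PC=0: INC 2 -> ACC=3
Event 22 (EXEC): [IRQ0] PC=1: INC 1 -> ACC=4
Event 23 (EXEC): [IRQ0] PC=2: DEC 3 -> ACC=1
Event 24 (EXEC): [IRQ0] PC=3: IRET -> resume IRQ1 at PC=0 (depth now 1)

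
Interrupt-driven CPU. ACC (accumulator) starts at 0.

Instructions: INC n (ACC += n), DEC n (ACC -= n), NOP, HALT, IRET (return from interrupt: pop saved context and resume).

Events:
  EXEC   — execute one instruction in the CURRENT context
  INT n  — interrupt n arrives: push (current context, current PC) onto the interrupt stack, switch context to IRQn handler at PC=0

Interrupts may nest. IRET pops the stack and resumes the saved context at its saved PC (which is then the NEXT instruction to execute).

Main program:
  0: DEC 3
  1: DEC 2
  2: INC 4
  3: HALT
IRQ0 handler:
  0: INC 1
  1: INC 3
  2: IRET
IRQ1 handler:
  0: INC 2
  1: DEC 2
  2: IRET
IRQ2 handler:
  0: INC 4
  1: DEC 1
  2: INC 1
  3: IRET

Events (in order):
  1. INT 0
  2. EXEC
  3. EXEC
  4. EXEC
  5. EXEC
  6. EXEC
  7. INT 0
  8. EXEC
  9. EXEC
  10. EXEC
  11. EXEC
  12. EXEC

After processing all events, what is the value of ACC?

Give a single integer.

Event 1 (INT 0): INT 0 arrives: push (MAIN, PC=0), enter IRQ0 at PC=0 (depth now 1)
Event 2 (EXEC): [IRQ0] PC=0: INC 1 -> ACC=1
Event 3 (EXEC): [IRQ0] PC=1: INC 3 -> ACC=4
Event 4 (EXEC): [IRQ0] PC=2: IRET -> resume MAIN at PC=0 (depth now 0)
Event 5 (EXEC): [MAIN] PC=0: DEC 3 -> ACC=1
Event 6 (EXEC): [MAIN] PC=1: DEC 2 -> ACC=-1
Event 7 (INT 0): INT 0 arrives: push (MAIN, PC=2), enter IRQ0 at PC=0 (depth now 1)
Event 8 (EXEC): [IRQ0] PC=0: INC 1 -> ACC=0
Event 9 (EXEC): [IRQ0] PC=1: INC 3 -> ACC=3
Event 10 (EXEC): [IRQ0] PC=2: IRET -> resume MAIN at PC=2 (depth now 0)
Event 11 (EXEC): [MAIN] PC=2: INC 4 -> ACC=7
Event 12 (EXEC): [MAIN] PC=3: HALT

Answer: 7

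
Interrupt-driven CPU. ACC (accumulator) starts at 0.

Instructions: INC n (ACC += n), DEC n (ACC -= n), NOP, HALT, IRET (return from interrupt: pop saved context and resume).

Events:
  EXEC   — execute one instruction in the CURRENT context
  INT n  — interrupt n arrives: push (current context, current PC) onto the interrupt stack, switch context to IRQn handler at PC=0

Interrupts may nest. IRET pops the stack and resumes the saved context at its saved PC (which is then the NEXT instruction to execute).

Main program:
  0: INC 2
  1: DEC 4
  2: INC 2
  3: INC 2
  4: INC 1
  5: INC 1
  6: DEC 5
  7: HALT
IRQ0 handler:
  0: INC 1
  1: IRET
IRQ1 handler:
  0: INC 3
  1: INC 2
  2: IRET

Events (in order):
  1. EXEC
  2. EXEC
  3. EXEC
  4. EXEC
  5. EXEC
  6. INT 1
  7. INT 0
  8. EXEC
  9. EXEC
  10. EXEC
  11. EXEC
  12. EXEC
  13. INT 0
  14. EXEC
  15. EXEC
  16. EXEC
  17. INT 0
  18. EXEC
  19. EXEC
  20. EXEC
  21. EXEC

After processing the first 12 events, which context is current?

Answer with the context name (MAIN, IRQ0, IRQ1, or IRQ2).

Event 1 (EXEC): [MAIN] PC=0: INC 2 -> ACC=2
Event 2 (EXEC): [MAIN] PC=1: DEC 4 -> ACC=-2
Event 3 (EXEC): [MAIN] PC=2: INC 2 -> ACC=0
Event 4 (EXEC): [MAIN] PC=3: INC 2 -> ACC=2
Event 5 (EXEC): [MAIN] PC=4: INC 1 -> ACC=3
Event 6 (INT 1): INT 1 arrives: push (MAIN, PC=5), enter IRQ1 at PC=0 (depth now 1)
Event 7 (INT 0): INT 0 arrives: push (IRQ1, PC=0), enter IRQ0 at PC=0 (depth now 2)
Event 8 (EXEC): [IRQ0] PC=0: INC 1 -> ACC=4
Event 9 (EXEC): [IRQ0] PC=1: IRET -> resume IRQ1 at PC=0 (depth now 1)
Event 10 (EXEC): [IRQ1] PC=0: INC 3 -> ACC=7
Event 11 (EXEC): [IRQ1] PC=1: INC 2 -> ACC=9
Event 12 (EXEC): [IRQ1] PC=2: IRET -> resume MAIN at PC=5 (depth now 0)

Answer: MAIN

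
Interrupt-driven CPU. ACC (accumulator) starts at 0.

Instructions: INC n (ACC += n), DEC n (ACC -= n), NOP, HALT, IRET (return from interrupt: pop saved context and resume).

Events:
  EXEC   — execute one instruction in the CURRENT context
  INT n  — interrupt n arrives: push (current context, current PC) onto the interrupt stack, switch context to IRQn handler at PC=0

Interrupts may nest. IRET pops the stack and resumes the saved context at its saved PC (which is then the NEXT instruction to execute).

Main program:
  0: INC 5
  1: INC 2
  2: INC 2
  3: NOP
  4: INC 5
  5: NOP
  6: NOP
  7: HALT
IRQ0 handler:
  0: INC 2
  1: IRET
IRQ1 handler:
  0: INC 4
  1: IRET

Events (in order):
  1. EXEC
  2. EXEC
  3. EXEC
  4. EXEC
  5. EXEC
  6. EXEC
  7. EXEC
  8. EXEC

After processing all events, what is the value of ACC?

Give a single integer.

Event 1 (EXEC): [MAIN] PC=0: INC 5 -> ACC=5
Event 2 (EXEC): [MAIN] PC=1: INC 2 -> ACC=7
Event 3 (EXEC): [MAIN] PC=2: INC 2 -> ACC=9
Event 4 (EXEC): [MAIN] PC=3: NOP
Event 5 (EXEC): [MAIN] PC=4: INC 5 -> ACC=14
Event 6 (EXEC): [MAIN] PC=5: NOP
Event 7 (EXEC): [MAIN] PC=6: NOP
Event 8 (EXEC): [MAIN] PC=7: HALT

Answer: 14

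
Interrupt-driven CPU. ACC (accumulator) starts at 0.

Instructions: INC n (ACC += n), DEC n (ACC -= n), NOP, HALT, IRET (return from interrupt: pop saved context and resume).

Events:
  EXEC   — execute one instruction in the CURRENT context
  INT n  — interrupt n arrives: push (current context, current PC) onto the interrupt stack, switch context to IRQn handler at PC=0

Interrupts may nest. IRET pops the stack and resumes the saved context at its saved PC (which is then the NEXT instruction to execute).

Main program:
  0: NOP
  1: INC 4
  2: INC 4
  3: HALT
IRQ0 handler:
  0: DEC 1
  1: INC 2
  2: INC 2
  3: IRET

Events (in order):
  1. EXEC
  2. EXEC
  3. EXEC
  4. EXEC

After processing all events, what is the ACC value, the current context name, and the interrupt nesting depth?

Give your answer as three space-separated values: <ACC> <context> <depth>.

Answer: 8 MAIN 0

Derivation:
Event 1 (EXEC): [MAIN] PC=0: NOP
Event 2 (EXEC): [MAIN] PC=1: INC 4 -> ACC=4
Event 3 (EXEC): [MAIN] PC=2: INC 4 -> ACC=8
Event 4 (EXEC): [MAIN] PC=3: HALT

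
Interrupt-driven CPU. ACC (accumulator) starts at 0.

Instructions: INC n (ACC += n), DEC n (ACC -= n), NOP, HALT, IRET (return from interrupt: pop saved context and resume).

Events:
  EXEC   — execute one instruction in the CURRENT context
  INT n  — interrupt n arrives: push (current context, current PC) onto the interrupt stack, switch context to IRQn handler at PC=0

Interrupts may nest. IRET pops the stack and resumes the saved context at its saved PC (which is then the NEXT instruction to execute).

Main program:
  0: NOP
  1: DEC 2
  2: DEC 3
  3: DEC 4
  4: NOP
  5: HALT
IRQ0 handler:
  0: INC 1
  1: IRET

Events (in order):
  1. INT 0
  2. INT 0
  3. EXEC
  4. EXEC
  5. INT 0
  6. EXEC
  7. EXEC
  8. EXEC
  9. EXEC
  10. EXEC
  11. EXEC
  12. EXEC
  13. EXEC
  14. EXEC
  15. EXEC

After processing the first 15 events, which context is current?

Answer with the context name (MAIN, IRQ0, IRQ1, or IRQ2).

Event 1 (INT 0): INT 0 arrives: push (MAIN, PC=0), enter IRQ0 at PC=0 (depth now 1)
Event 2 (INT 0): INT 0 arrives: push (IRQ0, PC=0), enter IRQ0 at PC=0 (depth now 2)
Event 3 (EXEC): [IRQ0] PC=0: INC 1 -> ACC=1
Event 4 (EXEC): [IRQ0] PC=1: IRET -> resume IRQ0 at PC=0 (depth now 1)
Event 5 (INT 0): INT 0 arrives: push (IRQ0, PC=0), enter IRQ0 at PC=0 (depth now 2)
Event 6 (EXEC): [IRQ0] PC=0: INC 1 -> ACC=2
Event 7 (EXEC): [IRQ0] PC=1: IRET -> resume IRQ0 at PC=0 (depth now 1)
Event 8 (EXEC): [IRQ0] PC=0: INC 1 -> ACC=3
Event 9 (EXEC): [IRQ0] PC=1: IRET -> resume MAIN at PC=0 (depth now 0)
Event 10 (EXEC): [MAIN] PC=0: NOP
Event 11 (EXEC): [MAIN] PC=1: DEC 2 -> ACC=1
Event 12 (EXEC): [MAIN] PC=2: DEC 3 -> ACC=-2
Event 13 (EXEC): [MAIN] PC=3: DEC 4 -> ACC=-6
Event 14 (EXEC): [MAIN] PC=4: NOP
Event 15 (EXEC): [MAIN] PC=5: HALT

Answer: MAIN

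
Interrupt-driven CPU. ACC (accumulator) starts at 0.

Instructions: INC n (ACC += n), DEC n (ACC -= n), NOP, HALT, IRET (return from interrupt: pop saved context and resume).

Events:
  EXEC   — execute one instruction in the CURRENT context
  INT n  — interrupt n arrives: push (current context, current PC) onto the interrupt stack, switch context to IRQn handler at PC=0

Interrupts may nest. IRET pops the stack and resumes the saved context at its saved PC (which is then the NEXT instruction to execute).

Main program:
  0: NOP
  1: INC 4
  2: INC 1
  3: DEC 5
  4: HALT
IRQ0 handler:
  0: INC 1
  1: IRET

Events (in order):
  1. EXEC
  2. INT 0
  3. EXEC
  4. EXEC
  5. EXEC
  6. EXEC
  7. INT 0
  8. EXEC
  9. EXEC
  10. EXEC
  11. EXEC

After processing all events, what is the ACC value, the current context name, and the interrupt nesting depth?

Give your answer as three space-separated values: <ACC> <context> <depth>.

Event 1 (EXEC): [MAIN] PC=0: NOP
Event 2 (INT 0): INT 0 arrives: push (MAIN, PC=1), enter IRQ0 at PC=0 (depth now 1)
Event 3 (EXEC): [IRQ0] PC=0: INC 1 -> ACC=1
Event 4 (EXEC): [IRQ0] PC=1: IRET -> resume MAIN at PC=1 (depth now 0)
Event 5 (EXEC): [MAIN] PC=1: INC 4 -> ACC=5
Event 6 (EXEC): [MAIN] PC=2: INC 1 -> ACC=6
Event 7 (INT 0): INT 0 arrives: push (MAIN, PC=3), enter IRQ0 at PC=0 (depth now 1)
Event 8 (EXEC): [IRQ0] PC=0: INC 1 -> ACC=7
Event 9 (EXEC): [IRQ0] PC=1: IRET -> resume MAIN at PC=3 (depth now 0)
Event 10 (EXEC): [MAIN] PC=3: DEC 5 -> ACC=2
Event 11 (EXEC): [MAIN] PC=4: HALT

Answer: 2 MAIN 0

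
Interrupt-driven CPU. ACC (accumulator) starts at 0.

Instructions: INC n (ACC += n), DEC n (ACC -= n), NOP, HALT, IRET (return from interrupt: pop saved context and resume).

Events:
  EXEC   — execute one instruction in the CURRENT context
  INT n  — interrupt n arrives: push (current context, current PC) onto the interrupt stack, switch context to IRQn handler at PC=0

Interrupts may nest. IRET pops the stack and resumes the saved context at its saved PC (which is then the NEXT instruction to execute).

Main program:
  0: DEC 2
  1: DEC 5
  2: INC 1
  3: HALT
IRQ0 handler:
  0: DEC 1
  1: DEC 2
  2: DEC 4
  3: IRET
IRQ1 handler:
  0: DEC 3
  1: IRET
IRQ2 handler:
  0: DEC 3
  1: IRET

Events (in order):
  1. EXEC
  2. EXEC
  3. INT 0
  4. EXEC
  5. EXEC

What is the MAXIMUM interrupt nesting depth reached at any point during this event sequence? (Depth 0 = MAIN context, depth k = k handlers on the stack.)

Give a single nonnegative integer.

Event 1 (EXEC): [MAIN] PC=0: DEC 2 -> ACC=-2 [depth=0]
Event 2 (EXEC): [MAIN] PC=1: DEC 5 -> ACC=-7 [depth=0]
Event 3 (INT 0): INT 0 arrives: push (MAIN, PC=2), enter IRQ0 at PC=0 (depth now 1) [depth=1]
Event 4 (EXEC): [IRQ0] PC=0: DEC 1 -> ACC=-8 [depth=1]
Event 5 (EXEC): [IRQ0] PC=1: DEC 2 -> ACC=-10 [depth=1]
Max depth observed: 1

Answer: 1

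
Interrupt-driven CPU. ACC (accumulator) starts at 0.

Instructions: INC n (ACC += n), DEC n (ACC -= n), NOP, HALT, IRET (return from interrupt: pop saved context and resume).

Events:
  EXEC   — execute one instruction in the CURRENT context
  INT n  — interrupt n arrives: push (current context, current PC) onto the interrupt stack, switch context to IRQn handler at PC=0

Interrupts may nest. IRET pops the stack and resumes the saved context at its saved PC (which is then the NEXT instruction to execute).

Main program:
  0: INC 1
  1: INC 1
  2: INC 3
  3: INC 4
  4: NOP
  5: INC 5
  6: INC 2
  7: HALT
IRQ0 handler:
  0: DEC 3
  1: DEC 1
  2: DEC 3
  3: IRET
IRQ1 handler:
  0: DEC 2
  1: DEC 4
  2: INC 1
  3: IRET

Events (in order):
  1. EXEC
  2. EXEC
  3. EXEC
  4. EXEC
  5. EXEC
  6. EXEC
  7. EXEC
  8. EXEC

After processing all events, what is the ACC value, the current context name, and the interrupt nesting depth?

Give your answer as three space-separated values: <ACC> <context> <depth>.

Answer: 16 MAIN 0

Derivation:
Event 1 (EXEC): [MAIN] PC=0: INC 1 -> ACC=1
Event 2 (EXEC): [MAIN] PC=1: INC 1 -> ACC=2
Event 3 (EXEC): [MAIN] PC=2: INC 3 -> ACC=5
Event 4 (EXEC): [MAIN] PC=3: INC 4 -> ACC=9
Event 5 (EXEC): [MAIN] PC=4: NOP
Event 6 (EXEC): [MAIN] PC=5: INC 5 -> ACC=14
Event 7 (EXEC): [MAIN] PC=6: INC 2 -> ACC=16
Event 8 (EXEC): [MAIN] PC=7: HALT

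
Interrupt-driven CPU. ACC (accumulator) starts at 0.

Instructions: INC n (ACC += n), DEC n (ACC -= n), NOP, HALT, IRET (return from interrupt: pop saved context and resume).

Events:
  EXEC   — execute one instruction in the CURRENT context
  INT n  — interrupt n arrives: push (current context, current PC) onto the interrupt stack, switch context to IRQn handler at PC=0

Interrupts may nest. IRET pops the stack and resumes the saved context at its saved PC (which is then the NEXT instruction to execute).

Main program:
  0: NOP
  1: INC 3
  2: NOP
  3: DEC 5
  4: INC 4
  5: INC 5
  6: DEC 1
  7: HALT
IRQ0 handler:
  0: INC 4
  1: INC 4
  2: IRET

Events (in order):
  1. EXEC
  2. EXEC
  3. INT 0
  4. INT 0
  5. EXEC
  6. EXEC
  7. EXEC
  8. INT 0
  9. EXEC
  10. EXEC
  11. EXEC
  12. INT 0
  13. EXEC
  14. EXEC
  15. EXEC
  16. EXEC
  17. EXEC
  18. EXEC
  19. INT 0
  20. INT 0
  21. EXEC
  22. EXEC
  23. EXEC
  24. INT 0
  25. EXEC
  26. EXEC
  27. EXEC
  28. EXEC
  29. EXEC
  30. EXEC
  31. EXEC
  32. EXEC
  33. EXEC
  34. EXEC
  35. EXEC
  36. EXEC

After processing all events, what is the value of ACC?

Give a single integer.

Event 1 (EXEC): [MAIN] PC=0: NOP
Event 2 (EXEC): [MAIN] PC=1: INC 3 -> ACC=3
Event 3 (INT 0): INT 0 arrives: push (MAIN, PC=2), enter IRQ0 at PC=0 (depth now 1)
Event 4 (INT 0): INT 0 arrives: push (IRQ0, PC=0), enter IRQ0 at PC=0 (depth now 2)
Event 5 (EXEC): [IRQ0] PC=0: INC 4 -> ACC=7
Event 6 (EXEC): [IRQ0] PC=1: INC 4 -> ACC=11
Event 7 (EXEC): [IRQ0] PC=2: IRET -> resume IRQ0 at PC=0 (depth now 1)
Event 8 (INT 0): INT 0 arrives: push (IRQ0, PC=0), enter IRQ0 at PC=0 (depth now 2)
Event 9 (EXEC): [IRQ0] PC=0: INC 4 -> ACC=15
Event 10 (EXEC): [IRQ0] PC=1: INC 4 -> ACC=19
Event 11 (EXEC): [IRQ0] PC=2: IRET -> resume IRQ0 at PC=0 (depth now 1)
Event 12 (INT 0): INT 0 arrives: push (IRQ0, PC=0), enter IRQ0 at PC=0 (depth now 2)
Event 13 (EXEC): [IRQ0] PC=0: INC 4 -> ACC=23
Event 14 (EXEC): [IRQ0] PC=1: INC 4 -> ACC=27
Event 15 (EXEC): [IRQ0] PC=2: IRET -> resume IRQ0 at PC=0 (depth now 1)
Event 16 (EXEC): [IRQ0] PC=0: INC 4 -> ACC=31
Event 17 (EXEC): [IRQ0] PC=1: INC 4 -> ACC=35
Event 18 (EXEC): [IRQ0] PC=2: IRET -> resume MAIN at PC=2 (depth now 0)
Event 19 (INT 0): INT 0 arrives: push (MAIN, PC=2), enter IRQ0 at PC=0 (depth now 1)
Event 20 (INT 0): INT 0 arrives: push (IRQ0, PC=0), enter IRQ0 at PC=0 (depth now 2)
Event 21 (EXEC): [IRQ0] PC=0: INC 4 -> ACC=39
Event 22 (EXEC): [IRQ0] PC=1: INC 4 -> ACC=43
Event 23 (EXEC): [IRQ0] PC=2: IRET -> resume IRQ0 at PC=0 (depth now 1)
Event 24 (INT 0): INT 0 arrives: push (IRQ0, PC=0), enter IRQ0 at PC=0 (depth now 2)
Event 25 (EXEC): [IRQ0] PC=0: INC 4 -> ACC=47
Event 26 (EXEC): [IRQ0] PC=1: INC 4 -> ACC=51
Event 27 (EXEC): [IRQ0] PC=2: IRET -> resume IRQ0 at PC=0 (depth now 1)
Event 28 (EXEC): [IRQ0] PC=0: INC 4 -> ACC=55
Event 29 (EXEC): [IRQ0] PC=1: INC 4 -> ACC=59
Event 30 (EXEC): [IRQ0] PC=2: IRET -> resume MAIN at PC=2 (depth now 0)
Event 31 (EXEC): [MAIN] PC=2: NOP
Event 32 (EXEC): [MAIN] PC=3: DEC 5 -> ACC=54
Event 33 (EXEC): [MAIN] PC=4: INC 4 -> ACC=58
Event 34 (EXEC): [MAIN] PC=5: INC 5 -> ACC=63
Event 35 (EXEC): [MAIN] PC=6: DEC 1 -> ACC=62
Event 36 (EXEC): [MAIN] PC=7: HALT

Answer: 62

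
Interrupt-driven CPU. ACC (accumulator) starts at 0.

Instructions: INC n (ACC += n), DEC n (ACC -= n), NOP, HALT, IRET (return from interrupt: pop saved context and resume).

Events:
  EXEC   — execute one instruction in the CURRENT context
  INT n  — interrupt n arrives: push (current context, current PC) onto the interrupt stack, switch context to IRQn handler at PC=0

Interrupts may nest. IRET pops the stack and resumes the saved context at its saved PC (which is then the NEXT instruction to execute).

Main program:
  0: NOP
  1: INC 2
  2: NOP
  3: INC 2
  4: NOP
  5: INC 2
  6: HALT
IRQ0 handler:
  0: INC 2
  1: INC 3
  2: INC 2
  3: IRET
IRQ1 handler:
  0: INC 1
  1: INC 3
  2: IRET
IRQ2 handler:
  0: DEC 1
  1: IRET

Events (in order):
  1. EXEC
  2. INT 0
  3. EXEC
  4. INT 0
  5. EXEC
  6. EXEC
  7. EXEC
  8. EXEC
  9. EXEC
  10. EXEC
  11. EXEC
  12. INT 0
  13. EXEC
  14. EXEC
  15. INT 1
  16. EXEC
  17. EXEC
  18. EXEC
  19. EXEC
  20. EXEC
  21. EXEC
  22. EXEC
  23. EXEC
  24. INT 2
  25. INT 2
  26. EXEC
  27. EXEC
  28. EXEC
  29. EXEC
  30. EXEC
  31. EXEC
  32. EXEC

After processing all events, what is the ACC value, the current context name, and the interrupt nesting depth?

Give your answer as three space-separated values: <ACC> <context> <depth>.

Event 1 (EXEC): [MAIN] PC=0: NOP
Event 2 (INT 0): INT 0 arrives: push (MAIN, PC=1), enter IRQ0 at PC=0 (depth now 1)
Event 3 (EXEC): [IRQ0] PC=0: INC 2 -> ACC=2
Event 4 (INT 0): INT 0 arrives: push (IRQ0, PC=1), enter IRQ0 at PC=0 (depth now 2)
Event 5 (EXEC): [IRQ0] PC=0: INC 2 -> ACC=4
Event 6 (EXEC): [IRQ0] PC=1: INC 3 -> ACC=7
Event 7 (EXEC): [IRQ0] PC=2: INC 2 -> ACC=9
Event 8 (EXEC): [IRQ0] PC=3: IRET -> resume IRQ0 at PC=1 (depth now 1)
Event 9 (EXEC): [IRQ0] PC=1: INC 3 -> ACC=12
Event 10 (EXEC): [IRQ0] PC=2: INC 2 -> ACC=14
Event 11 (EXEC): [IRQ0] PC=3: IRET -> resume MAIN at PC=1 (depth now 0)
Event 12 (INT 0): INT 0 arrives: push (MAIN, PC=1), enter IRQ0 at PC=0 (depth now 1)
Event 13 (EXEC): [IRQ0] PC=0: INC 2 -> ACC=16
Event 14 (EXEC): [IRQ0] PC=1: INC 3 -> ACC=19
Event 15 (INT 1): INT 1 arrives: push (IRQ0, PC=2), enter IRQ1 at PC=0 (depth now 2)
Event 16 (EXEC): [IRQ1] PC=0: INC 1 -> ACC=20
Event 17 (EXEC): [IRQ1] PC=1: INC 3 -> ACC=23
Event 18 (EXEC): [IRQ1] PC=2: IRET -> resume IRQ0 at PC=2 (depth now 1)
Event 19 (EXEC): [IRQ0] PC=2: INC 2 -> ACC=25
Event 20 (EXEC): [IRQ0] PC=3: IRET -> resume MAIN at PC=1 (depth now 0)
Event 21 (EXEC): [MAIN] PC=1: INC 2 -> ACC=27
Event 22 (EXEC): [MAIN] PC=2: NOP
Event 23 (EXEC): [MAIN] PC=3: INC 2 -> ACC=29
Event 24 (INT 2): INT 2 arrives: push (MAIN, PC=4), enter IRQ2 at PC=0 (depth now 1)
Event 25 (INT 2): INT 2 arrives: push (IRQ2, PC=0), enter IRQ2 at PC=0 (depth now 2)
Event 26 (EXEC): [IRQ2] PC=0: DEC 1 -> ACC=28
Event 27 (EXEC): [IRQ2] PC=1: IRET -> resume IRQ2 at PC=0 (depth now 1)
Event 28 (EXEC): [IRQ2] PC=0: DEC 1 -> ACC=27
Event 29 (EXEC): [IRQ2] PC=1: IRET -> resume MAIN at PC=4 (depth now 0)
Event 30 (EXEC): [MAIN] PC=4: NOP
Event 31 (EXEC): [MAIN] PC=5: INC 2 -> ACC=29
Event 32 (EXEC): [MAIN] PC=6: HALT

Answer: 29 MAIN 0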